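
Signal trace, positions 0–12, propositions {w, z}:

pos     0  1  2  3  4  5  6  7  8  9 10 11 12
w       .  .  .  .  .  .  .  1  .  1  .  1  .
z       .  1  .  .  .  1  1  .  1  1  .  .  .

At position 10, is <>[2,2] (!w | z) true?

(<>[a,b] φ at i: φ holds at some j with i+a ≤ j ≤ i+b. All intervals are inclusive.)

Check (!w | z) at each j in [12,12]:
  j=12: true
Found at j=12 → formula holds.

Yes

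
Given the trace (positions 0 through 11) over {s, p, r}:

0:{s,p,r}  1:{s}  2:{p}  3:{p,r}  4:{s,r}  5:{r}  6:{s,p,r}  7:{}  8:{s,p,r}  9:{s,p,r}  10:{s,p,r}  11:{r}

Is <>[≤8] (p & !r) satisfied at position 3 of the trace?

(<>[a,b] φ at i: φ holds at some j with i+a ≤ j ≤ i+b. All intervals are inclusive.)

Check (p & !r) at each j in [3,11]:
  j=3: false
  j=4: false
  j=5: false
  j=6: false
  j=7: false
  j=8: false
  j=9: false
  j=10: false
  j=11: false
No position in the window satisfies it → formula fails.

False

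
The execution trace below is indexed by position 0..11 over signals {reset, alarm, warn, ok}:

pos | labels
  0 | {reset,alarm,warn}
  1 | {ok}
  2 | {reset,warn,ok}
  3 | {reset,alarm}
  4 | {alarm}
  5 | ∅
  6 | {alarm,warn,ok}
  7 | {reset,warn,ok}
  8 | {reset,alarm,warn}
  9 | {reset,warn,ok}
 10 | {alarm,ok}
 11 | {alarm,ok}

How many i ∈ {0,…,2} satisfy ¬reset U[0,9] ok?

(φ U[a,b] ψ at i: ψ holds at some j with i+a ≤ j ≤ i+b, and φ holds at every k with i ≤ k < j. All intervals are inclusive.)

2

Evaluate at each i in [0,2]:
  i=0: ✗ (lhs fails at k=0 before rhs at j=1)
  i=1: ✓ (rhs at j=1)
  i=2: ✓ (rhs at j=2)
Positions where it holds: {1, 2} → 2.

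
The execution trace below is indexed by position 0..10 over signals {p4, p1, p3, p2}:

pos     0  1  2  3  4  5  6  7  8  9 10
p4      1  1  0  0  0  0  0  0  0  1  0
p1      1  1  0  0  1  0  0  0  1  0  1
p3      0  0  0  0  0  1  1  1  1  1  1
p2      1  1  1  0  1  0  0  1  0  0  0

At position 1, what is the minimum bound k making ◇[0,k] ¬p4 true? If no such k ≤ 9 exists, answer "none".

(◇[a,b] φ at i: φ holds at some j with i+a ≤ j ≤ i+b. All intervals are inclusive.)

1

Scan j = 1,2,… for ¬p4:
  j=1: fails
  j=2: holds
First hit at j=2, so smallest k = 2-1 = 1.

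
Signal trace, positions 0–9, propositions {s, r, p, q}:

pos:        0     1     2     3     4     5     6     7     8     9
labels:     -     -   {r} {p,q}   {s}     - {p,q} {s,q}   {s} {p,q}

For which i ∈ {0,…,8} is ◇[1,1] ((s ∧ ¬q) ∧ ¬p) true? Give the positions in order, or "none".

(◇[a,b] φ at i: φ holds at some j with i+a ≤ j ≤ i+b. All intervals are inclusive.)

3, 7

Evaluate at each i in [0,8]:
  i=0: ✗ (none in [1,1])
  i=1: ✗ (none in [2,2])
  i=2: ✗ (none in [3,3])
  i=3: ✓ (witness j=4)
  i=4: ✗ (none in [5,5])
  i=5: ✗ (none in [6,6])
  i=6: ✗ (none in [7,7])
  i=7: ✓ (witness j=8)
  i=8: ✗ (none in [9,9])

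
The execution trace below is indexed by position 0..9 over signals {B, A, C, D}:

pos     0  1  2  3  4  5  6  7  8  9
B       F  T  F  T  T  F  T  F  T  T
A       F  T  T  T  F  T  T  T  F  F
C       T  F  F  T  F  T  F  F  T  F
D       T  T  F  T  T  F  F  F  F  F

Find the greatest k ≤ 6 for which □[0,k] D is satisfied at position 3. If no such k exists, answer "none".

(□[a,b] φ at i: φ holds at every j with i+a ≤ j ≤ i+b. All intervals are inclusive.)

D must hold from j=3 onward; find where it first fails.
  j=3: holds
  j=4: holds
  j=5: fails
Holds on [3,4], so largest k = 1.

1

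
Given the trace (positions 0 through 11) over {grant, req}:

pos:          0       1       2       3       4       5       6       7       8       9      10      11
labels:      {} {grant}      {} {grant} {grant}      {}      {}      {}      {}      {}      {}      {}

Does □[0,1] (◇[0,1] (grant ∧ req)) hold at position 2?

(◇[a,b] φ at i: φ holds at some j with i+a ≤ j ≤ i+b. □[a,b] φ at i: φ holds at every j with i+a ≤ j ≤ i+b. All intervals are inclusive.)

Check ◇[0,1] (grant ∧ req) at every j in [2,3]:
  j=2: fails (none in [2,3])
  j=3: fails (none in [3,4])
Fails at j=2 → formula fails.

Does not hold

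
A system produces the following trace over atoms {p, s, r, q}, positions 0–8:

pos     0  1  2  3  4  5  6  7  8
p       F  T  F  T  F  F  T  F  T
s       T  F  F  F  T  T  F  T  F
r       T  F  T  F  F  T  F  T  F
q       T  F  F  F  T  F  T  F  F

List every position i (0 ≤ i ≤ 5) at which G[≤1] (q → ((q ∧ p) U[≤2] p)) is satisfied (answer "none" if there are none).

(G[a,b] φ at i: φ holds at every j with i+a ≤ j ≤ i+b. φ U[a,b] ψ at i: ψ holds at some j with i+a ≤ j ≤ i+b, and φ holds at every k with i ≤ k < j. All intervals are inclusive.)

1, 2, 5

Evaluate at each i in [0,5]:
  i=0: ✗ (fails at j=0)
  i=1: ✓ (all of [1,2])
  i=2: ✓ (all of [2,3])
  i=3: ✗ (fails at j=4)
  i=4: ✗ (fails at j=4)
  i=5: ✓ (all of [5,6])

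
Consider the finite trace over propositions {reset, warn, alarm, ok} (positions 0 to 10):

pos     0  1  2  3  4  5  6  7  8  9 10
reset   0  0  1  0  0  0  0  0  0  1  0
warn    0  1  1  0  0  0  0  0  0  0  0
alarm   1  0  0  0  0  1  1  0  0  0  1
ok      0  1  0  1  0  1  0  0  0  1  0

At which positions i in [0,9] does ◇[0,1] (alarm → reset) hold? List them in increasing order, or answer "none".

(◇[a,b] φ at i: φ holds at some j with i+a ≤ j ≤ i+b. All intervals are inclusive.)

0, 1, 2, 3, 4, 6, 7, 8, 9

Evaluate at each i in [0,9]:
  i=0: ✓ (witness j=1)
  i=1: ✓ (witness j=1)
  i=2: ✓ (witness j=2)
  i=3: ✓ (witness j=3)
  i=4: ✓ (witness j=4)
  i=5: ✗ (none in [5,6])
  i=6: ✓ (witness j=7)
  i=7: ✓ (witness j=7)
  i=8: ✓ (witness j=8)
  i=9: ✓ (witness j=9)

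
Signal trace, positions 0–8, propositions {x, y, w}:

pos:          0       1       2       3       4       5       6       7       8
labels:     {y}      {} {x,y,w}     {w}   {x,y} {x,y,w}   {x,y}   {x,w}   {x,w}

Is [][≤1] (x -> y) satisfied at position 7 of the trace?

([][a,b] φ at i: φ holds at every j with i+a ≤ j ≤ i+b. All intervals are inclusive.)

Check (x -> y) at every j in [7,8]:
  j=7: antecedent true; consequent false → ✗
  j=8: antecedent true; consequent false → ✗
Fails at j=7 → formula fails.

Does not hold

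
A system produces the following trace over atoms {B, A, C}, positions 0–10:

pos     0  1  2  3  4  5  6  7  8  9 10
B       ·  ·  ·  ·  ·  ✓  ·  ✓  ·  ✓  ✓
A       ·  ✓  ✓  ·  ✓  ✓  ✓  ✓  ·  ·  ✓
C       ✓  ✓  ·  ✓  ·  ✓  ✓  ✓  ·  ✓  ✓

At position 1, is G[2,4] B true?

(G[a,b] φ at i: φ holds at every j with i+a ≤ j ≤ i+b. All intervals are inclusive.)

Does not hold

Check B at every j in [3,5]:
  j=3: false
  j=4: false
  j=5: true
Fails at j=3 → formula fails.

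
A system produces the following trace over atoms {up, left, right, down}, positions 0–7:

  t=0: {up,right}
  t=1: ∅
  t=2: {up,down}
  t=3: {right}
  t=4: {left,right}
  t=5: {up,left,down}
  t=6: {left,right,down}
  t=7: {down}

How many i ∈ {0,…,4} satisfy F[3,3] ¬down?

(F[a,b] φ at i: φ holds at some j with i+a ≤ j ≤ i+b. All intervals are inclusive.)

2

Evaluate at each i in [0,4]:
  i=0: ✓ (witness j=3)
  i=1: ✓ (witness j=4)
  i=2: ✗ (none in [5,5])
  i=3: ✗ (none in [6,6])
  i=4: ✗ (none in [7,7])
Positions where it holds: {0, 1} → 2.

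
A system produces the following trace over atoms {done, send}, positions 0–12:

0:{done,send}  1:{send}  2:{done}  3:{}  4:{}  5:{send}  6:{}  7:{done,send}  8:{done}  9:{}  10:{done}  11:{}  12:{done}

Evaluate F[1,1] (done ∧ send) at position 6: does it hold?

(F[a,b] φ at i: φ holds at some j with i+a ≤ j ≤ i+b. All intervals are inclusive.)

Check (done ∧ send) at each j in [7,7]:
  j=7: true
Found at j=7 → formula holds.

Holds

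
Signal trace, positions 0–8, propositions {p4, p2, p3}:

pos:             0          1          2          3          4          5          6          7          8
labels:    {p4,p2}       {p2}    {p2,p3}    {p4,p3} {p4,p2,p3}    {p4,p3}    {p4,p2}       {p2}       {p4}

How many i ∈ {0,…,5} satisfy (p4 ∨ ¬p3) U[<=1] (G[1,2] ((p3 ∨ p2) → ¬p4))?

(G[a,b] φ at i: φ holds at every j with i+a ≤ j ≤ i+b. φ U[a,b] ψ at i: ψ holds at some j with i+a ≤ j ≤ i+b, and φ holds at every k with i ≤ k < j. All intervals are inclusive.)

2

Evaluate at each i in [0,5]:
  i=0: ✓ (rhs at j=0)
  i=1: ✗ (no rhs in [1,2])
  i=2: ✗ (no rhs in [2,3])
  i=3: ✗ (no rhs in [3,4])
  i=4: ✗ (no rhs in [4,5])
  i=5: ✓ (rhs at j=6; lhs holds on [5,5])
Positions where it holds: {0, 5} → 2.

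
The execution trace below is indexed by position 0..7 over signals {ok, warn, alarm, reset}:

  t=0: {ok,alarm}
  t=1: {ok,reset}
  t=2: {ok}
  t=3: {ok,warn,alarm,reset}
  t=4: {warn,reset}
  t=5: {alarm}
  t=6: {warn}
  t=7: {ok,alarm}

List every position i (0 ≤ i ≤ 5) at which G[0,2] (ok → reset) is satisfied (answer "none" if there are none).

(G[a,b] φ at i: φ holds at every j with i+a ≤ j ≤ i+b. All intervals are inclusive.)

Evaluate at each i in [0,5]:
  i=0: ✗ (fails at j=0)
  i=1: ✗ (fails at j=2)
  i=2: ✗ (fails at j=2)
  i=3: ✓ (all of [3,5])
  i=4: ✓ (all of [4,6])
  i=5: ✗ (fails at j=7)

3, 4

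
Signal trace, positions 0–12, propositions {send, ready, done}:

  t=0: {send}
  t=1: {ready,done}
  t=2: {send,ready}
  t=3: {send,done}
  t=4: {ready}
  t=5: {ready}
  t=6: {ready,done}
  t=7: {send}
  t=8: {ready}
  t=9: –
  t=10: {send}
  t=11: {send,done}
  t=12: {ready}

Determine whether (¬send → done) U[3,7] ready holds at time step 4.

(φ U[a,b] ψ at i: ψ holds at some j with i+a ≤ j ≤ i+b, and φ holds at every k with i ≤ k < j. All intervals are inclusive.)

Need some j in [7,11] with ready, and (¬send → done) at every k in [4,j-1].
  j=7: ready false.
  j=8: ready holds, but (¬send → done) fails at k=4 → not this j.
  j=9: ready false.
  j=10: ready false.
  j=11: ready false.
No j in the window works → until fails.

False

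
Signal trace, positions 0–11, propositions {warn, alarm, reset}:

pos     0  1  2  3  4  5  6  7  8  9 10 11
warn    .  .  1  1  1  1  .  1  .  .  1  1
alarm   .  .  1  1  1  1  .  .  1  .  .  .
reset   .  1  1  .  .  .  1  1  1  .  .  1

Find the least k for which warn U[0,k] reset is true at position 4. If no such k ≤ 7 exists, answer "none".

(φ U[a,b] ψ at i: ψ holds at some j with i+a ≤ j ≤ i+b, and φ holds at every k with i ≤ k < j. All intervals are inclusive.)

2

Need earliest j ≥ 4 with reset, and warn at every k in [4,j-1].
  j=4: rhs fails.
  j=5: rhs fails.
  j=6: rhs holds; lhs holds on [4,5]. k = 2.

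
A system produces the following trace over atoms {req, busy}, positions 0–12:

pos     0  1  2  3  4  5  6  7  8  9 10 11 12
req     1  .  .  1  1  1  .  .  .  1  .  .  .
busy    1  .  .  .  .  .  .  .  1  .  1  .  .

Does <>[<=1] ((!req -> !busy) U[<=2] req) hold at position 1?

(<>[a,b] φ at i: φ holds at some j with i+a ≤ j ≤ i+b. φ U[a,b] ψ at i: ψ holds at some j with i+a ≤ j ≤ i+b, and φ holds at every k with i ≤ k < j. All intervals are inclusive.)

True

Check ((!req -> !busy) U[<=2] req) at each j in [1,2]:
  j=1: holds
  j=2: holds
Found at j=1 → formula holds.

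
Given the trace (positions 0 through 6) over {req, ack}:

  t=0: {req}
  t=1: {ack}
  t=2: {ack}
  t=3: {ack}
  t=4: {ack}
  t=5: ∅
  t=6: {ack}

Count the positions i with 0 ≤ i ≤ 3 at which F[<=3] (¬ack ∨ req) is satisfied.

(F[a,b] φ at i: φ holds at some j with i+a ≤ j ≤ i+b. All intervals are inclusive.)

3

Evaluate at each i in [0,3]:
  i=0: ✓ (witness j=0)
  i=1: ✗ (none in [1,4])
  i=2: ✓ (witness j=5)
  i=3: ✓ (witness j=5)
Positions where it holds: {0, 2, 3} → 3.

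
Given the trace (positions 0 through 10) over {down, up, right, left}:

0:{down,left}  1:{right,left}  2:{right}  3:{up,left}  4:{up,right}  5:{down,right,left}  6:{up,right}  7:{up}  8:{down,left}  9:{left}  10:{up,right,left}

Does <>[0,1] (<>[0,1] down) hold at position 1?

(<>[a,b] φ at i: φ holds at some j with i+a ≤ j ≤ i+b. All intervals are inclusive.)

False

Check <>[0,1] down at each j in [1,2]:
  j=1: fails (none in [1,2])
  j=2: fails (none in [2,3])
No position in the window satisfies it → formula fails.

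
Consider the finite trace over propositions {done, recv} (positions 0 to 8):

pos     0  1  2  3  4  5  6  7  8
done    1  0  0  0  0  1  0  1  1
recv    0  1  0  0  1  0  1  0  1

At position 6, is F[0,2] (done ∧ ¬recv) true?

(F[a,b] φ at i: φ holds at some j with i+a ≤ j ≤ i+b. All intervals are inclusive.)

True

Check (done ∧ ¬recv) at each j in [6,8]:
  j=6: false
  j=7: true
  j=8: false
Found at j=7 → formula holds.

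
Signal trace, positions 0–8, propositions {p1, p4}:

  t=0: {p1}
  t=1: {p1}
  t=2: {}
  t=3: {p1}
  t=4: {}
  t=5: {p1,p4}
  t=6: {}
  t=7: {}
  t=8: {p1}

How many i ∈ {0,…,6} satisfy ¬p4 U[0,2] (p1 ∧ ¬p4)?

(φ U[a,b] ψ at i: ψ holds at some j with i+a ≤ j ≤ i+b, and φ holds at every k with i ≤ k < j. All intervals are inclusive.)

5

Evaluate at each i in [0,6]:
  i=0: ✓ (rhs at j=0)
  i=1: ✓ (rhs at j=1)
  i=2: ✓ (rhs at j=3; lhs holds on [2,2])
  i=3: ✓ (rhs at j=3)
  i=4: ✗ (no rhs in [4,6])
  i=5: ✗ (no rhs in [5,7])
  i=6: ✓ (rhs at j=8; lhs holds on [6,7])
Positions where it holds: {0, 1, 2, 3, 6} → 5.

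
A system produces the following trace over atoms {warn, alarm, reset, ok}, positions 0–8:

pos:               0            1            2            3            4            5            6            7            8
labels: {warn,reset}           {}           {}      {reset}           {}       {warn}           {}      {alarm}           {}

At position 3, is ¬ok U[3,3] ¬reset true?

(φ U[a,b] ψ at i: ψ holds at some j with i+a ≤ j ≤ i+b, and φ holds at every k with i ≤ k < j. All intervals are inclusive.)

Need some j in [6,6] with ¬reset, and ¬ok at every k in [3,j-1].
  j=6: ¬reset holds; ¬ok holds at every k in [3,5] → satisfied.

Yes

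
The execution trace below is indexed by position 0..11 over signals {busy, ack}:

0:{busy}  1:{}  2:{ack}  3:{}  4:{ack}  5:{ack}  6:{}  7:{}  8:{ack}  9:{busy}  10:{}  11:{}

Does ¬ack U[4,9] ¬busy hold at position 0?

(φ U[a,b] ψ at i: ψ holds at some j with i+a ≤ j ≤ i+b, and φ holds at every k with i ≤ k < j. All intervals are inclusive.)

Does not hold

Need some j in [4,9] with ¬busy, and ¬ack at every k in [0,j-1].
  j=4: ¬busy holds, but ¬ack fails at k=2 → not this j.
  j=5: ¬busy holds, but ¬ack fails at k=2 → not this j.
  j=6: ¬busy holds, but ¬ack fails at k=2 → not this j.
  j=7: ¬busy holds, but ¬ack fails at k=2 → not this j.
  j=8: ¬busy holds, but ¬ack fails at k=2 → not this j.
  j=9: ¬busy false.
No j in the window works → until fails.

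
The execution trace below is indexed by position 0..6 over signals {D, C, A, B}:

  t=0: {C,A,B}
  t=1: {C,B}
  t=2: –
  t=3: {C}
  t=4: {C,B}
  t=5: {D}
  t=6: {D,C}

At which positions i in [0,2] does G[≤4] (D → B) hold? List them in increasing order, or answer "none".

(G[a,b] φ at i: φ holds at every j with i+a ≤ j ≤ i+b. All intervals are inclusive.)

Evaluate at each i in [0,2]:
  i=0: ✓ (all of [0,4])
  i=1: ✗ (fails at j=5)
  i=2: ✗ (fails at j=5)

0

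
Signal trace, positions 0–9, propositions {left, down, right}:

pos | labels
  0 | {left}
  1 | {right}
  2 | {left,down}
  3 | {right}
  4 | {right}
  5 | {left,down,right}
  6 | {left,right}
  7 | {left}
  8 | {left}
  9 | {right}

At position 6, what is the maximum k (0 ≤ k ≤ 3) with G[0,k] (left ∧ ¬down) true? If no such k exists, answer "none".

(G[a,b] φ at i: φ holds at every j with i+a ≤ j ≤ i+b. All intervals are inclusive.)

(left ∧ ¬down) must hold from j=6 onward; find where it first fails.
  j=6: holds
  j=7: holds
  j=8: holds
  j=9: fails
Holds on [6,8], so largest k = 2.

2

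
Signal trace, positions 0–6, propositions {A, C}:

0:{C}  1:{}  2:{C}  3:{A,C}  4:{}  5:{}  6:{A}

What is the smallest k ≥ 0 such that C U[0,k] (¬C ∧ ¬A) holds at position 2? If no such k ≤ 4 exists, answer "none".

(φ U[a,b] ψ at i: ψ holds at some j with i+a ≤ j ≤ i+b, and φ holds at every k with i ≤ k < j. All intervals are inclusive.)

2

Need earliest j ≥ 2 with (¬C ∧ ¬A), and C at every k in [2,j-1].
  j=2: rhs fails.
  j=3: rhs fails.
  j=4: rhs holds; lhs holds on [2,3]. k = 2.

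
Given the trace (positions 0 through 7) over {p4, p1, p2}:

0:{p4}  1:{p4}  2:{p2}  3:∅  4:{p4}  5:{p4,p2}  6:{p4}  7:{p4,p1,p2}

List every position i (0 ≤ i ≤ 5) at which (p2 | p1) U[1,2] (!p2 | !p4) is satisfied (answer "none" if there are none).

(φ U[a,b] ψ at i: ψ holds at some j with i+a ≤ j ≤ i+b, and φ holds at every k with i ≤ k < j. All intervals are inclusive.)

2, 5

Evaluate at each i in [0,5]:
  i=0: ✗ (lhs fails at k=0 before rhs at j=1)
  i=1: ✗ (lhs fails at k=1 before rhs at j=2)
  i=2: ✓ (rhs at j=3; lhs holds on [2,2])
  i=3: ✗ (lhs fails at k=3 before rhs at j=4)
  i=4: ✗ (lhs fails at k=4 before rhs at j=6)
  i=5: ✓ (rhs at j=6; lhs holds on [5,5])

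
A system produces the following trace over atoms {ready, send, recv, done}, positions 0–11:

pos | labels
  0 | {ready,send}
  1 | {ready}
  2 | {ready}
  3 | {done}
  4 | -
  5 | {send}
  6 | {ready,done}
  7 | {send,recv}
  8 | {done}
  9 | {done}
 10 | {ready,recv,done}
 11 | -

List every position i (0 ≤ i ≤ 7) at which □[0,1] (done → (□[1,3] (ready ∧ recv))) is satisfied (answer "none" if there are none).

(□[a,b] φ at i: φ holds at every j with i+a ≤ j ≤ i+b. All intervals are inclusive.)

0, 1, 4

Evaluate at each i in [0,7]:
  i=0: ✓ (all of [0,1])
  i=1: ✓ (all of [1,2])
  i=2: ✗ (fails at j=3)
  i=3: ✗ (fails at j=3)
  i=4: ✓ (all of [4,5])
  i=5: ✗ (fails at j=6)
  i=6: ✗ (fails at j=6)
  i=7: ✗ (fails at j=8)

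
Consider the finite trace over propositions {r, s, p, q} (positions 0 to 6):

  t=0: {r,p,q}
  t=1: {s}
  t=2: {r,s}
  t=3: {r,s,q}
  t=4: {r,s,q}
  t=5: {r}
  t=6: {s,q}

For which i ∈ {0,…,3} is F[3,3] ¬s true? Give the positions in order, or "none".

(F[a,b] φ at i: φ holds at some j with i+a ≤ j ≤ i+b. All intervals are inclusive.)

2

Evaluate at each i in [0,3]:
  i=0: ✗ (none in [3,3])
  i=1: ✗ (none in [4,4])
  i=2: ✓ (witness j=5)
  i=3: ✗ (none in [6,6])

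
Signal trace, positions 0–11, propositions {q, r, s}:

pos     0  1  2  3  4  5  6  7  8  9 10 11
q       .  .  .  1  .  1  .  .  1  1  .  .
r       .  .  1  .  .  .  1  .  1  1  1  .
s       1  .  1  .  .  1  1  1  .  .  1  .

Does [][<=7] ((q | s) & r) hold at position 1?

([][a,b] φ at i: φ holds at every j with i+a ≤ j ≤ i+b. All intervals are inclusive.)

No

Check ((q | s) & r) at every j in [1,8]:
  j=1: false
  j=2: true
  j=3: false
  j=4: false
  j=5: false
  j=6: true
  j=7: false
  j=8: true
Fails at j=1 → formula fails.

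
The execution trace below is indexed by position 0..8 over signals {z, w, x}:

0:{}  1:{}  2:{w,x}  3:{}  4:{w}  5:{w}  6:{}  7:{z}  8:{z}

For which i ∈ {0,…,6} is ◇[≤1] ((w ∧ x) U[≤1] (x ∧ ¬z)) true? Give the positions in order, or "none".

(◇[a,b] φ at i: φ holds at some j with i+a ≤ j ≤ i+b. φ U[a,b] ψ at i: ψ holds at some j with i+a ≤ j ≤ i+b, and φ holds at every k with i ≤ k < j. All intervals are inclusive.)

1, 2

Evaluate at each i in [0,6]:
  i=0: ✗ (none in [0,1])
  i=1: ✓ (witness j=2)
  i=2: ✓ (witness j=2)
  i=3: ✗ (none in [3,4])
  i=4: ✗ (none in [4,5])
  i=5: ✗ (none in [5,6])
  i=6: ✗ (none in [6,7])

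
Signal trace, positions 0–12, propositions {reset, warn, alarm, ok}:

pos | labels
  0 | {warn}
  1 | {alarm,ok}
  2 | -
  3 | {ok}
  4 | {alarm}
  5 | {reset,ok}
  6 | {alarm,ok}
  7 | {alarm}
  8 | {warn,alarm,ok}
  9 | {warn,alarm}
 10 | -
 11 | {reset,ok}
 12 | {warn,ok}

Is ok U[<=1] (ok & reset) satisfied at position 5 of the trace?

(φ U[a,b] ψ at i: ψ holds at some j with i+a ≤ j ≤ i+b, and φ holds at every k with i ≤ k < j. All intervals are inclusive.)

Need some j in [5,6] with (ok & reset), and ok at every k in [5,j-1].
  j=5: (ok & reset) holds; no prefix to check → satisfied.

Holds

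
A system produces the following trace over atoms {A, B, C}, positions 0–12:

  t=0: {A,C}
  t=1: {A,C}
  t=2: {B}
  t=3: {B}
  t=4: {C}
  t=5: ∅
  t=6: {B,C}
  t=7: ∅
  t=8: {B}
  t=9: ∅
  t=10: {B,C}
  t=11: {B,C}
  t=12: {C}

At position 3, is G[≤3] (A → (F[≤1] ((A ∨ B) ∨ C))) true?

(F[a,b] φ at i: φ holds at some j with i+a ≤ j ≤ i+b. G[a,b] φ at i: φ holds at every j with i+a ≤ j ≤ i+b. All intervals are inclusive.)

Yes

Check (A → (F[≤1] ((A ∨ B) ∨ C))) at every j in [3,6]:
  j=3: antecedent false → ✓
  j=4: antecedent false → ✓
  j=5: antecedent false → ✓
  j=6: antecedent false → ✓
All positions satisfy it → formula holds.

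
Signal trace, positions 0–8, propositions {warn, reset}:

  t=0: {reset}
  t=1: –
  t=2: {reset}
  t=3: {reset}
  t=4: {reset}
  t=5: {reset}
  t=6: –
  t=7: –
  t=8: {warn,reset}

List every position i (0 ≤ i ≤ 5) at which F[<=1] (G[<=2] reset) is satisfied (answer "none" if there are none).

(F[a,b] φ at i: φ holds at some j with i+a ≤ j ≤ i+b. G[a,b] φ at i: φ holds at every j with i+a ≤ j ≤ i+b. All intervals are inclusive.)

1, 2, 3

Evaluate at each i in [0,5]:
  i=0: ✗ (none in [0,1])
  i=1: ✓ (witness j=2)
  i=2: ✓ (witness j=2)
  i=3: ✓ (witness j=3)
  i=4: ✗ (none in [4,5])
  i=5: ✗ (none in [5,6])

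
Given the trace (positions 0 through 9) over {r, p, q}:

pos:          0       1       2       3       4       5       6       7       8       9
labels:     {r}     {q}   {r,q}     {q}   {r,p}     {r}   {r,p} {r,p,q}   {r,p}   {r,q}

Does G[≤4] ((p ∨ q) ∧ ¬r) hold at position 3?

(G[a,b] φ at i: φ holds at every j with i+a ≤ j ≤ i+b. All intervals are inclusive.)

Does not hold

Check ((p ∨ q) ∧ ¬r) at every j in [3,7]:
  j=3: true
  j=4: false
  j=5: false
  j=6: false
  j=7: false
Fails at j=4 → formula fails.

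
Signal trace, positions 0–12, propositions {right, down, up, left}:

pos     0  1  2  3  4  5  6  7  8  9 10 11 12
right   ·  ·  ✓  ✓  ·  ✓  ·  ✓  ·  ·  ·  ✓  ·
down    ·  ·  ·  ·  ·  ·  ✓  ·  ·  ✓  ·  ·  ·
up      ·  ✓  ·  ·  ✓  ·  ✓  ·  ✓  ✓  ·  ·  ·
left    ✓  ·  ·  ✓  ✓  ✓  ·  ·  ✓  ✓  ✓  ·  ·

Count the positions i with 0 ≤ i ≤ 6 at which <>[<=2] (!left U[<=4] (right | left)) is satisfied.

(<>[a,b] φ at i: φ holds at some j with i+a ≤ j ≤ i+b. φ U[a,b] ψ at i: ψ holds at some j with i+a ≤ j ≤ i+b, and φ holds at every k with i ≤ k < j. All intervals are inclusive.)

Evaluate at each i in [0,6]:
  i=0: ✓ (witness j=0)
  i=1: ✓ (witness j=1)
  i=2: ✓ (witness j=2)
  i=3: ✓ (witness j=3)
  i=4: ✓ (witness j=4)
  i=5: ✓ (witness j=5)
  i=6: ✓ (witness j=6)
Positions where it holds: {0, 1, 2, 3, 4, 5, 6} → 7.

7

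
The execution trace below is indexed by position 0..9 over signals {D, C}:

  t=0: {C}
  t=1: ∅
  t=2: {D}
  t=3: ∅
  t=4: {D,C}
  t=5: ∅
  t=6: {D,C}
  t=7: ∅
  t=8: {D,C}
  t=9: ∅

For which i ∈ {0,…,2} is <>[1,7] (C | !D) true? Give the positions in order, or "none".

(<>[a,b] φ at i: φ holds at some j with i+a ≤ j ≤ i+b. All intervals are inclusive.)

0, 1, 2

Evaluate at each i in [0,2]:
  i=0: ✓ (witness j=1)
  i=1: ✓ (witness j=3)
  i=2: ✓ (witness j=3)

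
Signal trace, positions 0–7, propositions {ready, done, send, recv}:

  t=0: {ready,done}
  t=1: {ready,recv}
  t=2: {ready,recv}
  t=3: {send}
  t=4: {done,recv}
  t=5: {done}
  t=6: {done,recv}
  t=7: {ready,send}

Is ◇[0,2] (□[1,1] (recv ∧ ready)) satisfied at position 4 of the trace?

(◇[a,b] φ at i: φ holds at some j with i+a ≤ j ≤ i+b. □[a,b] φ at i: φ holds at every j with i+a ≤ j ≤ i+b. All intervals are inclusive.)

Check □[1,1] (recv ∧ ready) at each j in [4,6]:
  j=4: fails at 5
  j=5: fails at 6
  j=6: fails at 7
No position in the window satisfies it → formula fails.

No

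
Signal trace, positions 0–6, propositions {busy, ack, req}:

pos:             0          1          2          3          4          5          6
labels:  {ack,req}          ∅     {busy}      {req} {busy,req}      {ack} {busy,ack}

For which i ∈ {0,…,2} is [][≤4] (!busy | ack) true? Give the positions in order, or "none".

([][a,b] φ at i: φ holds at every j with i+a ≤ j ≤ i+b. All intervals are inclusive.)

none

Evaluate at each i in [0,2]:
  i=0: ✗ (fails at j=2)
  i=1: ✗ (fails at j=2)
  i=2: ✗ (fails at j=2)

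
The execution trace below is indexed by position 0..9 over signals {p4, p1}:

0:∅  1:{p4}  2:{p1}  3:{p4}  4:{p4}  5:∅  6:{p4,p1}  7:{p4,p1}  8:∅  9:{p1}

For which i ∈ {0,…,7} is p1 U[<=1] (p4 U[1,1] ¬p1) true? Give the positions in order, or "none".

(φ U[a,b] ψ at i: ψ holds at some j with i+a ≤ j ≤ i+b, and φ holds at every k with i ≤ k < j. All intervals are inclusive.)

2, 3, 4, 6, 7

Evaluate at each i in [0,7]:
  i=0: ✗ (no rhs in [0,1])
  i=1: ✗ (no rhs in [1,2])
  i=2: ✓ (rhs at j=3; lhs holds on [2,2])
  i=3: ✓ (rhs at j=3)
  i=4: ✓ (rhs at j=4)
  i=5: ✗ (no rhs in [5,6])
  i=6: ✓ (rhs at j=7; lhs holds on [6,6])
  i=7: ✓ (rhs at j=7)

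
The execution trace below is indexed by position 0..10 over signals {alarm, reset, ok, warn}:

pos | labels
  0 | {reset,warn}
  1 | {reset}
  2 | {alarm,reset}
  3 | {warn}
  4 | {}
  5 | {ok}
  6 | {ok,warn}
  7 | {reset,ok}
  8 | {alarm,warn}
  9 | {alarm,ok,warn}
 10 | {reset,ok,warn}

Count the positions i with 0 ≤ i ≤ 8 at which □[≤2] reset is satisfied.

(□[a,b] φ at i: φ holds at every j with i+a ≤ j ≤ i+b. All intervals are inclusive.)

1

Evaluate at each i in [0,8]:
  i=0: ✓ (all of [0,2])
  i=1: ✗ (fails at j=3)
  i=2: ✗ (fails at j=3)
  i=3: ✗ (fails at j=3)
  i=4: ✗ (fails at j=4)
  i=5: ✗ (fails at j=5)
  i=6: ✗ (fails at j=6)
  i=7: ✗ (fails at j=8)
  i=8: ✗ (fails at j=8)
Positions where it holds: {0} → 1.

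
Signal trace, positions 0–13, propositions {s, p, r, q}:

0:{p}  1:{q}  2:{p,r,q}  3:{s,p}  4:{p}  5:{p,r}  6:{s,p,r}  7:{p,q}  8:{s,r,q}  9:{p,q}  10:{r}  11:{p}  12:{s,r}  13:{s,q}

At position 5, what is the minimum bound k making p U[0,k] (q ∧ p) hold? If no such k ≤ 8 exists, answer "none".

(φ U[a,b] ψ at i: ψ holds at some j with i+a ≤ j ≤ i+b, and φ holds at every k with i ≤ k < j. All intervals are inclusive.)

2

Need earliest j ≥ 5 with (q ∧ p), and p at every k in [5,j-1].
  j=5: rhs fails.
  j=6: rhs fails.
  j=7: rhs holds; lhs holds on [5,6]. k = 2.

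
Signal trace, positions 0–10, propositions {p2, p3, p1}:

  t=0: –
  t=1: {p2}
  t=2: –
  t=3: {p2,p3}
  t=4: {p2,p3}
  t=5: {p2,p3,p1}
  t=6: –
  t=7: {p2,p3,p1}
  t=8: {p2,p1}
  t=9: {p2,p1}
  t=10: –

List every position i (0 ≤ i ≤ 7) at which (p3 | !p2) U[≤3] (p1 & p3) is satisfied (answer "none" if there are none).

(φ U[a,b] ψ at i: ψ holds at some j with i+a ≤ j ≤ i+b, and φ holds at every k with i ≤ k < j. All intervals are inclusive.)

2, 3, 4, 5, 6, 7

Evaluate at each i in [0,7]:
  i=0: ✗ (no rhs in [0,3])
  i=1: ✗ (no rhs in [1,4])
  i=2: ✓ (rhs at j=5; lhs holds on [2,4])
  i=3: ✓ (rhs at j=5; lhs holds on [3,4])
  i=4: ✓ (rhs at j=5; lhs holds on [4,4])
  i=5: ✓ (rhs at j=5)
  i=6: ✓ (rhs at j=7; lhs holds on [6,6])
  i=7: ✓ (rhs at j=7)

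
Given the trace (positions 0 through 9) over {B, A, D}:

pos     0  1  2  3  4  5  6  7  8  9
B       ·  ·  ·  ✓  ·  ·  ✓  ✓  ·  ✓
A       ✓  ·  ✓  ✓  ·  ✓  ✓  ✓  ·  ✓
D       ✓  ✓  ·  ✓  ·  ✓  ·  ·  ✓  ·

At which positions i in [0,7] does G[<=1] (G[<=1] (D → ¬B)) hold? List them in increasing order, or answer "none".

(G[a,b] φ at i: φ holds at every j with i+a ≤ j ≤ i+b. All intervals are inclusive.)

Evaluate at each i in [0,7]:
  i=0: ✓ (all of [0,1])
  i=1: ✗ (fails at j=2)
  i=2: ✗ (fails at j=2)
  i=3: ✗ (fails at j=3)
  i=4: ✓ (all of [4,5])
  i=5: ✓ (all of [5,6])
  i=6: ✓ (all of [6,7])
  i=7: ✓ (all of [7,8])

0, 4, 5, 6, 7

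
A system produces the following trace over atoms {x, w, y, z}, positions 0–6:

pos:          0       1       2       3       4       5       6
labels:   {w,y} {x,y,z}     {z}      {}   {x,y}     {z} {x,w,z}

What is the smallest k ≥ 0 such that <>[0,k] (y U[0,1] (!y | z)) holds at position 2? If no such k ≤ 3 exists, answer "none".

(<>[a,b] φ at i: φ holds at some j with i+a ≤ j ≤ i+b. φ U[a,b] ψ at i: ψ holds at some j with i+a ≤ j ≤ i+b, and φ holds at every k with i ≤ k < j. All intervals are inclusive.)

Scan j = 2,3,… for (y U[0,1] (!y | z)):
  j=2: holds
First hit at j=2, so smallest k = 2-2 = 0.

0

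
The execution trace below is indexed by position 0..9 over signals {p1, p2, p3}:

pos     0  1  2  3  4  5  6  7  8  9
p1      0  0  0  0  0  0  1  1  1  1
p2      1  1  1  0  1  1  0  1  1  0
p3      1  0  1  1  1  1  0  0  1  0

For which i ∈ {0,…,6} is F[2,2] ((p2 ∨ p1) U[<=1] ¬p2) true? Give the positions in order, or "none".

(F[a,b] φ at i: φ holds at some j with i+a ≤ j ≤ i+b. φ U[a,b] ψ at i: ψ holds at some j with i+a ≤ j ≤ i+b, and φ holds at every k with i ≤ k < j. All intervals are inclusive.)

0, 1, 3, 4, 6

Evaluate at each i in [0,6]:
  i=0: ✓ (witness j=2)
  i=1: ✓ (witness j=3)
  i=2: ✗ (none in [4,4])
  i=3: ✓ (witness j=5)
  i=4: ✓ (witness j=6)
  i=5: ✗ (none in [7,7])
  i=6: ✓ (witness j=8)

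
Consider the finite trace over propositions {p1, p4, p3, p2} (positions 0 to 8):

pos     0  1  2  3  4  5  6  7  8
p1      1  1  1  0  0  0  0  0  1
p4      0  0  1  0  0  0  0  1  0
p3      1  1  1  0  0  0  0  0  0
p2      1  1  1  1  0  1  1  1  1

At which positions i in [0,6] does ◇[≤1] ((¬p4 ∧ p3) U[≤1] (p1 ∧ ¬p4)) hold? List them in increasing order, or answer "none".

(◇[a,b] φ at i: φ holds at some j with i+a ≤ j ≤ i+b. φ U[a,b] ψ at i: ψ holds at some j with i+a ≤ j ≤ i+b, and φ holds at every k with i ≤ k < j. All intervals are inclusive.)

0, 1

Evaluate at each i in [0,6]:
  i=0: ✓ (witness j=0)
  i=1: ✓ (witness j=1)
  i=2: ✗ (none in [2,3])
  i=3: ✗ (none in [3,4])
  i=4: ✗ (none in [4,5])
  i=5: ✗ (none in [5,6])
  i=6: ✗ (none in [6,7])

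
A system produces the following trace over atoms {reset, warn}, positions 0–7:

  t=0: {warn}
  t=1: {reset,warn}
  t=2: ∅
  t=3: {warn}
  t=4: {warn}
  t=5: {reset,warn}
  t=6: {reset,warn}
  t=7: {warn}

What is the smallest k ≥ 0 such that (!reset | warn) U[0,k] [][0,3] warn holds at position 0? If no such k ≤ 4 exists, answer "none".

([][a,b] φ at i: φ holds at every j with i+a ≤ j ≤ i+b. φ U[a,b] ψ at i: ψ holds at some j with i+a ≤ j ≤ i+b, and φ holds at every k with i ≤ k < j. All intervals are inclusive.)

Need earliest j ≥ 0 with [][0,3] warn, and (!reset | warn) at every k in [0,j-1].
  j=0: rhs fails.
  j=1: rhs fails.
  j=2: rhs fails.
  j=3: rhs holds; lhs holds on [0,2]. k = 3.

3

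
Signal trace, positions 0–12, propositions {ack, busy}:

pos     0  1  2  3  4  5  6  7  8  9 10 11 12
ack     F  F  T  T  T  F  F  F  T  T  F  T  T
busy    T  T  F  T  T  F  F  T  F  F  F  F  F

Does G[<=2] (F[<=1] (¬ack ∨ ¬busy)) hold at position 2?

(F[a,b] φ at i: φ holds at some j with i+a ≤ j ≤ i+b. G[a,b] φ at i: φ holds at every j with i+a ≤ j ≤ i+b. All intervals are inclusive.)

Check F[<=1] (¬ack ∨ ¬busy) at every j in [2,4]:
  j=2: holds (witness at 2)
  j=3: fails (none in [3,4])
  j=4: holds (witness at 5)
Fails at j=3 → formula fails.

No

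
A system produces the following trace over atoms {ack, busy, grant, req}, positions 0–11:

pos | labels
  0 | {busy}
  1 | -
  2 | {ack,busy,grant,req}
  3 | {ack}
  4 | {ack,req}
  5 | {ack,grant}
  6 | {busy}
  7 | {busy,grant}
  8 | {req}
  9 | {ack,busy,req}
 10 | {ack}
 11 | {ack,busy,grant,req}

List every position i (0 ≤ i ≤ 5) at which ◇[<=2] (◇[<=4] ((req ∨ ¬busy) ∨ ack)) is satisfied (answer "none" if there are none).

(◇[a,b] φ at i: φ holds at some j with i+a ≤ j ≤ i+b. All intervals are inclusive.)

Evaluate at each i in [0,5]:
  i=0: ✓ (witness j=0)
  i=1: ✓ (witness j=1)
  i=2: ✓ (witness j=2)
  i=3: ✓ (witness j=3)
  i=4: ✓ (witness j=4)
  i=5: ✓ (witness j=5)

0, 1, 2, 3, 4, 5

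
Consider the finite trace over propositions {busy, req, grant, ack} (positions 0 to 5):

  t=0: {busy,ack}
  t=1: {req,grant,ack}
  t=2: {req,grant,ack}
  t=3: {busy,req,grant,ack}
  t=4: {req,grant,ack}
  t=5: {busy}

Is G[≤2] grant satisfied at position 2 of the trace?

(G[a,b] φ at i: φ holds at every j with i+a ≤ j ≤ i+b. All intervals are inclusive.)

Holds

Check grant at every j in [2,4]:
  j=2: true
  j=3: true
  j=4: true
All positions satisfy it → formula holds.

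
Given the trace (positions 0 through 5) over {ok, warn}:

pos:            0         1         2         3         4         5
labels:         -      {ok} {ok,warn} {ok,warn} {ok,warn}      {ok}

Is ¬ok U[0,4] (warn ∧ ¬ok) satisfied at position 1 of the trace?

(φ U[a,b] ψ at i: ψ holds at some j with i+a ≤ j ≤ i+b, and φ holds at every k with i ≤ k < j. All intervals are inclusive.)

False

Need some j in [1,5] with (warn ∧ ¬ok), and ¬ok at every k in [1,j-1].
  j=1: (warn ∧ ¬ok) false.
  j=2: (warn ∧ ¬ok) false.
  j=3: (warn ∧ ¬ok) false.
  j=4: (warn ∧ ¬ok) false.
  j=5: (warn ∧ ¬ok) false.
No j in the window works → until fails.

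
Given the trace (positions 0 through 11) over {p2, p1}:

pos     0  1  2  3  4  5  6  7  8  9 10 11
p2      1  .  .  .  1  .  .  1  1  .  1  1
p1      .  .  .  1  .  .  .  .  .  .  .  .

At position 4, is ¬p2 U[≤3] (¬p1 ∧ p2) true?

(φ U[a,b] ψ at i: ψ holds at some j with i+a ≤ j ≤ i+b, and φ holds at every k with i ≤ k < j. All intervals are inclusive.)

Holds

Need some j in [4,7] with (¬p1 ∧ p2), and ¬p2 at every k in [4,j-1].
  j=4: (¬p1 ∧ p2) holds; no prefix to check → satisfied.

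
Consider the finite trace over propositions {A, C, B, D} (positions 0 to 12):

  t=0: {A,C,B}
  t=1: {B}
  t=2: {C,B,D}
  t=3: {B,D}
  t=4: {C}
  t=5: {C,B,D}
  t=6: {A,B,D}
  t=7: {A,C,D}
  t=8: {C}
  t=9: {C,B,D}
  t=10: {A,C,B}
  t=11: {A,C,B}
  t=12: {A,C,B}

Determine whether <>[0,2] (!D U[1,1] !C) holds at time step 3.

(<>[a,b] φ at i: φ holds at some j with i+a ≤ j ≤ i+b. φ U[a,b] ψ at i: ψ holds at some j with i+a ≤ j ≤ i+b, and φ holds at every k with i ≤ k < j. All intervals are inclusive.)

No

Check (!D U[1,1] !C) at each j in [3,5]:
  j=3: fails
  j=4: fails
  j=5: fails
No position in the window satisfies it → formula fails.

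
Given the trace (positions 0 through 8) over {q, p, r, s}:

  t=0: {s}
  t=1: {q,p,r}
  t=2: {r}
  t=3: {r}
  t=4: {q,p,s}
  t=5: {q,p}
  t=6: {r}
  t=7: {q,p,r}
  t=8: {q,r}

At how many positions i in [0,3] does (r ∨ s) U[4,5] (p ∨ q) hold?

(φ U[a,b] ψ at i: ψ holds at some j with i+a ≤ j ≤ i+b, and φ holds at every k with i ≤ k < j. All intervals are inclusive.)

Evaluate at each i in [0,3]:
  i=0: ✓ (rhs at j=4; lhs holds on [0,3])
  i=1: ✓ (rhs at j=5; lhs holds on [1,4])
  i=2: ✗ (lhs fails at k=5 before rhs at j=7)
  i=3: ✗ (lhs fails at k=5 before rhs at j=7)
Positions where it holds: {0, 1} → 2.

2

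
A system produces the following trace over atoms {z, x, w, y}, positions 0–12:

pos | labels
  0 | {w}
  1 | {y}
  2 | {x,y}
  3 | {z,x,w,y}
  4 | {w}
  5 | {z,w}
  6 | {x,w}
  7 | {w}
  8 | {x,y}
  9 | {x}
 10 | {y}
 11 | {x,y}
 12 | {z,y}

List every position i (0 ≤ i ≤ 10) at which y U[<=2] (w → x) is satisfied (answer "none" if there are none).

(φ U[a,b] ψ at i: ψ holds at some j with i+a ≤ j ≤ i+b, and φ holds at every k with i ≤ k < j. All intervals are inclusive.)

Evaluate at each i in [0,10]:
  i=0: ✗ (lhs fails at k=0 before rhs at j=1)
  i=1: ✓ (rhs at j=1)
  i=2: ✓ (rhs at j=2)
  i=3: ✓ (rhs at j=3)
  i=4: ✗ (lhs fails at k=4 before rhs at j=6)
  i=5: ✗ (lhs fails at k=5 before rhs at j=6)
  i=6: ✓ (rhs at j=6)
  i=7: ✗ (lhs fails at k=7 before rhs at j=8)
  i=8: ✓ (rhs at j=8)
  i=9: ✓ (rhs at j=9)
  i=10: ✓ (rhs at j=10)

1, 2, 3, 6, 8, 9, 10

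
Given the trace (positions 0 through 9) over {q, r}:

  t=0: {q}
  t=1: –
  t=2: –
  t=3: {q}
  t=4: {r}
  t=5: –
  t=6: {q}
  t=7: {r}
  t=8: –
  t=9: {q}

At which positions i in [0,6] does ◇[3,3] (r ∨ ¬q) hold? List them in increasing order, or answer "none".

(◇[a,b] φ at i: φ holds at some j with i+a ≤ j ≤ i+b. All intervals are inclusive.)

Evaluate at each i in [0,6]:
  i=0: ✗ (none in [3,3])
  i=1: ✓ (witness j=4)
  i=2: ✓ (witness j=5)
  i=3: ✗ (none in [6,6])
  i=4: ✓ (witness j=7)
  i=5: ✓ (witness j=8)
  i=6: ✗ (none in [9,9])

1, 2, 4, 5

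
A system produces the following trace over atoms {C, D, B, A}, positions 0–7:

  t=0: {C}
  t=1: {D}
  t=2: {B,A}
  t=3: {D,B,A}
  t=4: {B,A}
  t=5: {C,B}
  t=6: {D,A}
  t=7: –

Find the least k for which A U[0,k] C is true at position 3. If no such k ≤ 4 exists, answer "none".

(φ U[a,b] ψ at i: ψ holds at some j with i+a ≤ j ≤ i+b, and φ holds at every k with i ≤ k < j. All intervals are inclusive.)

Need earliest j ≥ 3 with C, and A at every k in [3,j-1].
  j=3: rhs fails.
  j=4: rhs fails.
  j=5: rhs holds; lhs holds on [3,4]. k = 2.

2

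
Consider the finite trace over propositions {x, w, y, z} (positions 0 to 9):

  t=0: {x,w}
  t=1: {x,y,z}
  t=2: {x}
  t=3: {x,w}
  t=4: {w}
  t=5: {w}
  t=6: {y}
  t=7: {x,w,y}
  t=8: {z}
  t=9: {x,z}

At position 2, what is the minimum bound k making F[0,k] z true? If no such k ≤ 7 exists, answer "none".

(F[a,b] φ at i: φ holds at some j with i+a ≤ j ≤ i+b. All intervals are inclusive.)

6

Scan j = 2,3,… for z:
  j=2: fails
  j=3: fails
  j=4: fails
  j=5: fails
  j=6: fails
  j=7: fails
  j=8: holds
First hit at j=8, so smallest k = 8-2 = 6.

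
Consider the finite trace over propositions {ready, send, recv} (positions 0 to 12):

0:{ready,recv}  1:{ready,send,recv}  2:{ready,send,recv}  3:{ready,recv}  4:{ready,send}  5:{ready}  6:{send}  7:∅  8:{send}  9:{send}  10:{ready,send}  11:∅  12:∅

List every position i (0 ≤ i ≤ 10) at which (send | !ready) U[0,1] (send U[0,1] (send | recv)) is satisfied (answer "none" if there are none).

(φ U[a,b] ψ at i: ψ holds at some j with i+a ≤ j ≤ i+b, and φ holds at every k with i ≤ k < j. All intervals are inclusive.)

Evaluate at each i in [0,10]:
  i=0: ✓ (rhs at j=0)
  i=1: ✓ (rhs at j=1)
  i=2: ✓ (rhs at j=2)
  i=3: ✓ (rhs at j=3)
  i=4: ✓ (rhs at j=4)
  i=5: ✗ (lhs fails at k=5 before rhs at j=6)
  i=6: ✓ (rhs at j=6)
  i=7: ✓ (rhs at j=8; lhs holds on [7,7])
  i=8: ✓ (rhs at j=8)
  i=9: ✓ (rhs at j=9)
  i=10: ✓ (rhs at j=10)

0, 1, 2, 3, 4, 6, 7, 8, 9, 10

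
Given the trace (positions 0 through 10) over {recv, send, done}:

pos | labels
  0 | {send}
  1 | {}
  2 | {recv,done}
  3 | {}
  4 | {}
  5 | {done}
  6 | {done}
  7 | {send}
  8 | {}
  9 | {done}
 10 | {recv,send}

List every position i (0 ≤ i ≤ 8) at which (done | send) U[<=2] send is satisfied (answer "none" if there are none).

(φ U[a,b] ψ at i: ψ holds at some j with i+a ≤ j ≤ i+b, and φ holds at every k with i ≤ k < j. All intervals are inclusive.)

Evaluate at each i in [0,8]:
  i=0: ✓ (rhs at j=0)
  i=1: ✗ (no rhs in [1,3])
  i=2: ✗ (no rhs in [2,4])
  i=3: ✗ (no rhs in [3,5])
  i=4: ✗ (no rhs in [4,6])
  i=5: ✓ (rhs at j=7; lhs holds on [5,6])
  i=6: ✓ (rhs at j=7; lhs holds on [6,6])
  i=7: ✓ (rhs at j=7)
  i=8: ✗ (lhs fails at k=8 before rhs at j=10)

0, 5, 6, 7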